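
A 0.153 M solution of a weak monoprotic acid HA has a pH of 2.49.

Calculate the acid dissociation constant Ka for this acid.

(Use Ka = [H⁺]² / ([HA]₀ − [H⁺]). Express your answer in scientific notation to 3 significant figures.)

[H⁺] = 10^(−pH) = 10^(−2.49) = 3.236e-03 M. For HA ⇌ H⁺ + A⁻, Ka = [H⁺][A⁻]/[HA] = [H⁺]² / ([HA]₀ − [H⁺]) = (3.236e-03)² / (0.153 − 3.236e-03) = 6.99e-05.

K_a = 6.99e-05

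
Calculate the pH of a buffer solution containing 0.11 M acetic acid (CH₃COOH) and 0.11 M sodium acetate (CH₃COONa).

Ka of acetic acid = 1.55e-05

pKa = -log(1.55e-05) = 4.81. pH = pKa + log([A⁻]/[HA]) = 4.81 + log(0.11/0.11)

pH = 4.81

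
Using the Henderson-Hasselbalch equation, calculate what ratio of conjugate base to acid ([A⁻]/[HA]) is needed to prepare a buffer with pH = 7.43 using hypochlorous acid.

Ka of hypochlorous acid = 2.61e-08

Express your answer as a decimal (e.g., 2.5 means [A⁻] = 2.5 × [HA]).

pKa = -log(2.61e-08) = 7.5834. pH = pKa + log([A⁻]/[HA]), so log([A⁻]/[HA]) = pH − pKa = 7.43 − 7.5834 = -0.1534. [A⁻]/[HA] = 10^(-0.1534) = 0.702

[A⁻]/[HA] = 0.702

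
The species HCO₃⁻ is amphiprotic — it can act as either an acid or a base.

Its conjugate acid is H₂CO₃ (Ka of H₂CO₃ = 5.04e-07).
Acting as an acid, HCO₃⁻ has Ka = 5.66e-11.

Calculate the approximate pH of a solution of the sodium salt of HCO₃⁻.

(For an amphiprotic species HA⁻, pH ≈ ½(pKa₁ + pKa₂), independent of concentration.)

pKa₁ = -log(5.04e-07) = 6.30; pKa₂ = -log(5.66e-11) = 10.25. For an amphiprotic species, pH ≈ ½(pKa₁ + pKa₂) = ½(6.30 + 10.25) = 8.27.

pH = 8.27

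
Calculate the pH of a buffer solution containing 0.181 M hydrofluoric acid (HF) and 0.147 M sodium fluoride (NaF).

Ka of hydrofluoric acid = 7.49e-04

pKa = -log(7.49e-04) = 3.13. pH = pKa + log([A⁻]/[HA]) = 3.13 + log(0.147/0.181)

pH = 3.04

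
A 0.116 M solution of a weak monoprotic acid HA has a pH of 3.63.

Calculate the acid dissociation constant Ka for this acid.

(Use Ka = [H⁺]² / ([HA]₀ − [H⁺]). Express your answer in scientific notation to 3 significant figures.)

[H⁺] = 10^(−pH) = 10^(−3.63) = 2.344e-04 M. For HA ⇌ H⁺ + A⁻, Ka = [H⁺][A⁻]/[HA] = [H⁺]² / ([HA]₀ − [H⁺]) = (2.344e-04)² / (0.116 − 2.344e-04) = 4.75e-07.

K_a = 4.75e-07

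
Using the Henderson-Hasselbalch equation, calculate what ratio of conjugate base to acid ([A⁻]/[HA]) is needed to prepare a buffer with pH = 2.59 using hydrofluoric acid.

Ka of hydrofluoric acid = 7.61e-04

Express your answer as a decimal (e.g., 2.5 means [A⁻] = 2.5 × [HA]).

pKa = -log(7.61e-04) = 3.1186. pH = pKa + log([A⁻]/[HA]), so log([A⁻]/[HA]) = pH − pKa = 2.59 − 3.1186 = -0.5286. [A⁻]/[HA] = 10^(-0.5286) = 0.296

[A⁻]/[HA] = 0.296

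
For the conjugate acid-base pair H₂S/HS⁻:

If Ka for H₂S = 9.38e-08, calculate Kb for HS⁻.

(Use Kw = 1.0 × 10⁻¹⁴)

For a conjugate pair Ka × Kb = Kw, so Kb = Kw/Ka = 1.0 × 10⁻¹⁴ / 9.38e-08 = 1.07e-07.

K_b = 1.07e-07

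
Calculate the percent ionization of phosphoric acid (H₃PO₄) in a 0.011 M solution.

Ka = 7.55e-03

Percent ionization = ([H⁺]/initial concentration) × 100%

Using Ka equilibrium: x² + Ka×x - Ka×C = 0. Solving: [H⁺] = 6.0891e-03. Percent = (6.0891e-03/0.011) × 100

Percent ionization = 55.4%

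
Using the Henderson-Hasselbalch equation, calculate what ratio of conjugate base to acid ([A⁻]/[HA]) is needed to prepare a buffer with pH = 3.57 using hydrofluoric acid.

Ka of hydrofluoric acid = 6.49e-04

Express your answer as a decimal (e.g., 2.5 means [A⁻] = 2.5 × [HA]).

pKa = -log(6.49e-04) = 3.1878. pH = pKa + log([A⁻]/[HA]), so log([A⁻]/[HA]) = pH − pKa = 3.57 − 3.1878 = 0.3822. [A⁻]/[HA] = 10^(0.3822) = 2.41

[A⁻]/[HA] = 2.41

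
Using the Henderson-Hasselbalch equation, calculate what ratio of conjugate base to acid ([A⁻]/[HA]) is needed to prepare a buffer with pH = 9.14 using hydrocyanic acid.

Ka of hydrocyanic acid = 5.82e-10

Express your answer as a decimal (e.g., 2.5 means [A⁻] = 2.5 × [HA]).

pKa = -log(5.82e-10) = 9.2351. pH = pKa + log([A⁻]/[HA]), so log([A⁻]/[HA]) = pH − pKa = 9.14 − 9.2351 = -0.0951. [A⁻]/[HA] = 10^(-0.0951) = 0.803

[A⁻]/[HA] = 0.803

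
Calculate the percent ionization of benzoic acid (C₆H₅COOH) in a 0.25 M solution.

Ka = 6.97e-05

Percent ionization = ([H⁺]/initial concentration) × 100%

Using Ka equilibrium: x² + Ka×x - Ka×C = 0. Solving: [H⁺] = 4.1396e-03. Percent = (4.1396e-03/0.25) × 100

Percent ionization = 1.66%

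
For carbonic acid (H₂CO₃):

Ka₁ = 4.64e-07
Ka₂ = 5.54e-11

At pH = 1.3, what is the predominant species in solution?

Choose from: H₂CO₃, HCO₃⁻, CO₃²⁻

pKa₁ = 6.33, pKa₂ = 10.26. For a polyprotic acid the predominant species crosses at each pKa: below pKa_n the protonated form dominates, above it the deprotonated form does. At pH = 1.3, the predominant species is H₂CO₃.

H₂CO₃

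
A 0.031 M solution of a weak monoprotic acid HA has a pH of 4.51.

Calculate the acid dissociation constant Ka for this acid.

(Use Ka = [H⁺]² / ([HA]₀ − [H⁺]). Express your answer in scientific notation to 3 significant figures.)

[H⁺] = 10^(−pH) = 10^(−4.51) = 3.090e-05 M. For HA ⇌ H⁺ + A⁻, Ka = [H⁺][A⁻]/[HA] = [H⁺]² / ([HA]₀ − [H⁺]) = (3.090e-05)² / (0.031 − 3.090e-05) = 3.08e-08.

K_a = 3.08e-08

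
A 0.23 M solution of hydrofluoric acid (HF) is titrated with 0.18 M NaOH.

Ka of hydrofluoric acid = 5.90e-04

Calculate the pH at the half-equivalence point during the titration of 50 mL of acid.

At half-equivalence [HA] = [A⁻], so Henderson-Hasselbalch gives pH = pKa = -log(5.90e-04) = 3.23.

pH = pKa = 3.23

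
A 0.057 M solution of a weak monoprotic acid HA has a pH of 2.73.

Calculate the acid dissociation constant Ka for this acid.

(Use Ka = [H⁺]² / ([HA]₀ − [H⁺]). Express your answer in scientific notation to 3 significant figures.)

[H⁺] = 10^(−pH) = 10^(−2.73) = 1.862e-03 M. For HA ⇌ H⁺ + A⁻, Ka = [H⁺][A⁻]/[HA] = [H⁺]² / ([HA]₀ − [H⁺]) = (1.862e-03)² / (0.057 − 1.862e-03) = 6.29e-05.

K_a = 6.29e-05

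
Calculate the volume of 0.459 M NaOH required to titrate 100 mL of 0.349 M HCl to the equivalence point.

At equivalence: moles acid = moles base. moles HCl = 0.349 × 100/1000 = 0.0349 mol. V_base = moles / 0.459 × 1000 = 76.0 mL.

V_{base} = 76.0 mL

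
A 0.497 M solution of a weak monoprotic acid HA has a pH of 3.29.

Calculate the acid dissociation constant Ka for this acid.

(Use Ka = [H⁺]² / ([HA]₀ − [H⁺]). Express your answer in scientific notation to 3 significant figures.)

[H⁺] = 10^(−pH) = 10^(−3.29) = 5.129e-04 M. For HA ⇌ H⁺ + A⁻, Ka = [H⁺][A⁻]/[HA] = [H⁺]² / ([HA]₀ − [H⁺]) = (5.129e-04)² / (0.497 − 5.129e-04) = 5.30e-07.

K_a = 5.30e-07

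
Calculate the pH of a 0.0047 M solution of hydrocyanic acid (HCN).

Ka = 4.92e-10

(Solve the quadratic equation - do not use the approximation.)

x² + Ka×x - Ka×C = 0. Using quadratic formula: [H⁺] = 1.5204e-06

pH = 5.82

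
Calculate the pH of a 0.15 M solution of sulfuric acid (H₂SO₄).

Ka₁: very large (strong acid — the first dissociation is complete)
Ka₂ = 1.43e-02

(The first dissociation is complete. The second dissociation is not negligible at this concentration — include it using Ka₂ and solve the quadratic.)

First dissociation is complete: [H⁺]₀ = [HSO₄⁻]₀ = C = 0.15 M. Second dissociation HSO₄⁻ ⇌ H⁺ + SO₄²⁻: let x = [SO₄²⁻]. Ka₂ = (C + x)·x / (C − x) = 1.43e-02 → x² + (C + Ka₂)·x − Ka₂·C = 0 → x² + 0.16430·x − 2.145e-03 = 0. x = (−0.16430 + √(0.16430² + 4 × 2.145e-03)) / 2 = 1.2156e-02 M. [H⁺] = C + x = 0.15 + 1.2156e-02 = 1.6216e-01 M. pH = -log(1.6216e-01) = 0.79.

pH = 0.79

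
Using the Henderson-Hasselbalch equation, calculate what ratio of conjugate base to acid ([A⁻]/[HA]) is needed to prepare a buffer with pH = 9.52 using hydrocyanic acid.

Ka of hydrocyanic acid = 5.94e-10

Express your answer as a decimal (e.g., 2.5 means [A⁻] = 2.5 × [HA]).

pKa = -log(5.94e-10) = 9.2262. pH = pKa + log([A⁻]/[HA]), so log([A⁻]/[HA]) = pH − pKa = 9.52 − 9.2262 = 0.2938. [A⁻]/[HA] = 10^(0.2938) = 1.97

[A⁻]/[HA] = 1.97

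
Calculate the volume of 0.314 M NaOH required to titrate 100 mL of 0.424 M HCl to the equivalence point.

At equivalence: moles acid = moles base. moles HCl = 0.424 × 100/1000 = 0.0424 mol. V_base = moles / 0.314 × 1000 = 135.0 mL.

V_{base} = 135.0 mL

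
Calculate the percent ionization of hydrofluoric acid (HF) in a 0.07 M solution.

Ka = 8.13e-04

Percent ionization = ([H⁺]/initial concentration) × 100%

Using Ka equilibrium: x² + Ka×x - Ka×C = 0. Solving: [H⁺] = 7.1483e-03. Percent = (7.1483e-03/0.07) × 100

Percent ionization = 10.2%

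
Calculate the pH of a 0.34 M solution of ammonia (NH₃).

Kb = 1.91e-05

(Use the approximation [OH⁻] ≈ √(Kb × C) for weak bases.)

[OH⁻] = √(Kb × C) = √(1.91e-05 × 0.34) = 2.5483e-03. pOH = 2.59, pH = 14 - pOH

pH = 11.41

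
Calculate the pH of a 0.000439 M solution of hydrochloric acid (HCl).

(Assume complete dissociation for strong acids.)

[H⁺] = 0.000439 M for strong acid. pH = -log[H⁺] = -log(0.000439)

pH = 3.36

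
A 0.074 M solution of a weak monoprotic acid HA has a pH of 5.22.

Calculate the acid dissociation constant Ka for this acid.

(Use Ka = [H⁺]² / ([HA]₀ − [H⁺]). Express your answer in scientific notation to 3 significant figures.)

[H⁺] = 10^(−pH) = 10^(−5.22) = 6.026e-06 M. For HA ⇌ H⁺ + A⁻, Ka = [H⁺][A⁻]/[HA] = [H⁺]² / ([HA]₀ − [H⁺]) = (6.026e-06)² / (0.074 − 6.026e-06) = 4.91e-10.

K_a = 4.91e-10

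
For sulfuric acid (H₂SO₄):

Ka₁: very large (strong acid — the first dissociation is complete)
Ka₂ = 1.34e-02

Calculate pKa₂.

pKa₂ = -log(Ka₂) = -log(1.34e-02) = 1.87.

pK_{a2} = 1.87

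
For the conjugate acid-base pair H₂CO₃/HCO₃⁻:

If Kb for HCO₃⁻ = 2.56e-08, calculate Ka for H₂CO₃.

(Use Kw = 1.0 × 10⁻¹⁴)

For a conjugate pair Ka × Kb = Kw, so Ka = Kw/Kb = 1.0 × 10⁻¹⁴ / 2.56e-08 = 3.91e-07.

K_a = 3.91e-07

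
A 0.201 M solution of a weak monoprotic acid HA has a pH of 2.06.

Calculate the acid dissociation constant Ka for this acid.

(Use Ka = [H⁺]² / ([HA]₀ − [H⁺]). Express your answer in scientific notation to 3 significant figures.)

[H⁺] = 10^(−pH) = 10^(−2.06) = 8.710e-03 M. For HA ⇌ H⁺ + A⁻, Ka = [H⁺][A⁻]/[HA] = [H⁺]² / ([HA]₀ − [H⁺]) = (8.710e-03)² / (0.201 − 8.710e-03) = 3.94e-04.

K_a = 3.94e-04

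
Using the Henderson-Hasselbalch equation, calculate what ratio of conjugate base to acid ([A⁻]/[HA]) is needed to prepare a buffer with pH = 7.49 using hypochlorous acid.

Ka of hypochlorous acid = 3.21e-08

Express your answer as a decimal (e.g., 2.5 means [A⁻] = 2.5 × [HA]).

pKa = -log(3.21e-08) = 7.4935. pH = pKa + log([A⁻]/[HA]), so log([A⁻]/[HA]) = pH − pKa = 7.49 − 7.4935 = -0.0035. [A⁻]/[HA] = 10^(-0.0035) = 0.992

[A⁻]/[HA] = 0.992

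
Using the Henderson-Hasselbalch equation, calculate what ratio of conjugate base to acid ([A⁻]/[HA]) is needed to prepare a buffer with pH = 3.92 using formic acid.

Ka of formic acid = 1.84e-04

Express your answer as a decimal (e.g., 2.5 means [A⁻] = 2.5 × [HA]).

pKa = -log(1.84e-04) = 3.7352. pH = pKa + log([A⁻]/[HA]), so log([A⁻]/[HA]) = pH − pKa = 3.92 − 3.7352 = 0.1848. [A⁻]/[HA] = 10^(0.1848) = 1.53

[A⁻]/[HA] = 1.53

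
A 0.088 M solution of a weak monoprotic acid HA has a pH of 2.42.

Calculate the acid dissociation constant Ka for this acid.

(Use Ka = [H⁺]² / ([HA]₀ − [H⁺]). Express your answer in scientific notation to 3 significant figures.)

[H⁺] = 10^(−pH) = 10^(−2.42) = 3.802e-03 M. For HA ⇌ H⁺ + A⁻, Ka = [H⁺][A⁻]/[HA] = [H⁺]² / ([HA]₀ − [H⁺]) = (3.802e-03)² / (0.088 − 3.802e-03) = 1.72e-04.

K_a = 1.72e-04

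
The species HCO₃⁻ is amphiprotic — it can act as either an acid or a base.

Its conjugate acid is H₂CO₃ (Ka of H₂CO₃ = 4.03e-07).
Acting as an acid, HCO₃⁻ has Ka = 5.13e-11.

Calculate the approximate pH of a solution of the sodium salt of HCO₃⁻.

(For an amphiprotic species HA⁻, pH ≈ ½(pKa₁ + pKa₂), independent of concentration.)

pKa₁ = -log(4.03e-07) = 6.39; pKa₂ = -log(5.13e-11) = 10.29. For an amphiprotic species, pH ≈ ½(pKa₁ + pKa₂) = ½(6.39 + 10.29) = 8.34.

pH = 8.34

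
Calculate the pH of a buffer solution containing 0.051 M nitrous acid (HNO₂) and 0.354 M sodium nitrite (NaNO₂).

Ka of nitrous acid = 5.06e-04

pKa = -log(5.06e-04) = 3.30. pH = pKa + log([A⁻]/[HA]) = 3.30 + log(0.354/0.051)

pH = 4.14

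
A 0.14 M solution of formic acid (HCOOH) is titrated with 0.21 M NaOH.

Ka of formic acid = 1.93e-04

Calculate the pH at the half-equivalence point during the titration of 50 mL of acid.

At half-equivalence [HA] = [A⁻], so Henderson-Hasselbalch gives pH = pKa = -log(1.93e-04) = 3.71.

pH = pKa = 3.71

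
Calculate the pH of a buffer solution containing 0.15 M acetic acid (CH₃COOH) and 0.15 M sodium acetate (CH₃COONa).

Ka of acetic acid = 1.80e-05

pKa = -log(1.80e-05) = 4.74. pH = pKa + log([A⁻]/[HA]) = 4.74 + log(0.15/0.15)

pH = 4.74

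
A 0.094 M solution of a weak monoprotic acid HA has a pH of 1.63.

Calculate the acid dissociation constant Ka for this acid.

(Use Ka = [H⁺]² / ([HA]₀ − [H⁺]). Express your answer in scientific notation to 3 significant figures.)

[H⁺] = 10^(−pH) = 10^(−1.63) = 2.344e-02 M. For HA ⇌ H⁺ + A⁻, Ka = [H⁺][A⁻]/[HA] = [H⁺]² / ([HA]₀ − [H⁺]) = (2.344e-02)² / (0.094 − 2.344e-02) = 7.79e-03.

K_a = 7.79e-03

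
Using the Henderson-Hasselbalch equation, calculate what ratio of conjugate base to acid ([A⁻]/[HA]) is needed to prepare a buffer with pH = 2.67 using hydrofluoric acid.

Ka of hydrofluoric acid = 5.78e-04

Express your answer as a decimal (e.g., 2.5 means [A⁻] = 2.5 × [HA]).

pKa = -log(5.78e-04) = 3.2381. pH = pKa + log([A⁻]/[HA]), so log([A⁻]/[HA]) = pH − pKa = 2.67 − 3.2381 = -0.5681. [A⁻]/[HA] = 10^(-0.5681) = 0.270

[A⁻]/[HA] = 0.270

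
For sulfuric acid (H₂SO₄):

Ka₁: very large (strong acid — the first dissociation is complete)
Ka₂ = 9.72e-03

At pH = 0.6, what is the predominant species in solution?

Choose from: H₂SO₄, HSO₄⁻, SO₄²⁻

The first dissociation is complete, so H₂SO₄ itself is never the predominant species in water; pKa₂ = -log(9.72e-03) = 2.01. For a polyprotic acid the predominant species crosses at each pKa: below pKa_n the protonated form dominates, above it the deprotonated form does. At pH = 0.6, the predominant species is HSO₄⁻.

HSO₄⁻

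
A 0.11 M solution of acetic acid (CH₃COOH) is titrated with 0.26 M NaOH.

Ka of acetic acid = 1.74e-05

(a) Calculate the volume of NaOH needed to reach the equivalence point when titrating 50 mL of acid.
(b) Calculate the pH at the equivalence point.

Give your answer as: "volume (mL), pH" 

moles acid = 0.11 × 50/1000 = 0.0055 mol; V_base = moles/0.26 × 1000 = 21.2 mL. At equivalence only the conjugate base is present: [A⁻] = 0.0055/0.071 = 7.7297e-02 M. Kb = Kw/Ka = 5.75e-10; [OH⁻] = √(Kb × [A⁻]) = 6.6651e-06; pOH = 5.18; pH = 14 - pOH = 8.82.

V = 21.2 mL, pH = 8.82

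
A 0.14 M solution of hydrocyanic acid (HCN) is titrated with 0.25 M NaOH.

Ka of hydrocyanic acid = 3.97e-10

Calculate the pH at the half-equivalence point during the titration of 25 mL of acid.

At half-equivalence [HA] = [A⁻], so Henderson-Hasselbalch gives pH = pKa = -log(3.97e-10) = 9.40.

pH = pKa = 9.40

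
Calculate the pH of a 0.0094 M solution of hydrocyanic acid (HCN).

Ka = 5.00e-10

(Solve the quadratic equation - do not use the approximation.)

x² + Ka×x - Ka×C = 0. Using quadratic formula: [H⁺] = 2.1677e-06

pH = 5.66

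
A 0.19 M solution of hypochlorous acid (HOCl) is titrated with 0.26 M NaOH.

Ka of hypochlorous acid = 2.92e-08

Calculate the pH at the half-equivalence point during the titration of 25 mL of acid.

At half-equivalence [HA] = [A⁻], so Henderson-Hasselbalch gives pH = pKa = -log(2.92e-08) = 7.53.

pH = pKa = 7.53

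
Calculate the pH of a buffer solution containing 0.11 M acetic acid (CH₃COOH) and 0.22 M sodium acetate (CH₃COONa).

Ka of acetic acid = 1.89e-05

pKa = -log(1.89e-05) = 4.72. pH = pKa + log([A⁻]/[HA]) = 4.72 + log(0.22/0.11)

pH = 5.02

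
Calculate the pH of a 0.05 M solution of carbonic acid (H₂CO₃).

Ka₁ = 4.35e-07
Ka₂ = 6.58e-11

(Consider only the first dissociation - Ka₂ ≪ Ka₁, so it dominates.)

First dissociation dominates. From Ka₁ = [H⁺][HA⁻]/[H₂A], x² + Ka₁·x − Ka₁·C = 0 with C = 0.05 M and Ka₁ = 4.35e-07. Solving: [H⁺] = (−Ka₁ + √(Ka₁² + 4·Ka₁·C)) / 2 = 1.4726e-04 M. pH = -log(1.4726e-04) = 3.83.

pH = 3.83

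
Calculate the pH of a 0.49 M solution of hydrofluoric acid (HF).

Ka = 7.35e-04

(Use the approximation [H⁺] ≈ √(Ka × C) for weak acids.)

[H⁺] = √(Ka × C) = √(7.35e-04 × 0.49) = 1.8978e-02. pH = -log(1.8978e-02)

pH = 1.72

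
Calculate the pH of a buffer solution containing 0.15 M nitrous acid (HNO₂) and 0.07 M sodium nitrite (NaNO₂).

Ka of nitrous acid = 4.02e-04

pKa = -log(4.02e-04) = 3.40. pH = pKa + log([A⁻]/[HA]) = 3.40 + log(0.07/0.15)

pH = 3.06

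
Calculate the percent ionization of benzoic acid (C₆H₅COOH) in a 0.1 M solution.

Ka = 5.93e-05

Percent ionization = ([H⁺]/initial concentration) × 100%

Using Ka equilibrium: x² + Ka×x - Ka×C = 0. Solving: [H⁺] = 2.4057e-03. Percent = (2.4057e-03/0.1) × 100

Percent ionization = 2.41%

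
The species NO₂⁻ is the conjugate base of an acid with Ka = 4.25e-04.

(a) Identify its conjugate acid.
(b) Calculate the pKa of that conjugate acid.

(a) The conjugate acid is formed by adding one H⁺ to NO₂⁻, giving HNO₂. (b) pKa = -log(Ka) = -log(4.25e-04) = 3.37.

Conjugate acid: HNO₂; pK_a = 3.37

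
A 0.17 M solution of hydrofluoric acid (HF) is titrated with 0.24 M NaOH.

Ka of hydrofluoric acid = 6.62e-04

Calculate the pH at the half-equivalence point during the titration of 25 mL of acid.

At half-equivalence [HA] = [A⁻], so Henderson-Hasselbalch gives pH = pKa = -log(6.62e-04) = 3.18.

pH = pKa = 3.18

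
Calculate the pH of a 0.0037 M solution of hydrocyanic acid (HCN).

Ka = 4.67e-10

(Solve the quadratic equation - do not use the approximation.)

x² + Ka×x - Ka×C = 0. Using quadratic formula: [H⁺] = 1.3143e-06

pH = 5.88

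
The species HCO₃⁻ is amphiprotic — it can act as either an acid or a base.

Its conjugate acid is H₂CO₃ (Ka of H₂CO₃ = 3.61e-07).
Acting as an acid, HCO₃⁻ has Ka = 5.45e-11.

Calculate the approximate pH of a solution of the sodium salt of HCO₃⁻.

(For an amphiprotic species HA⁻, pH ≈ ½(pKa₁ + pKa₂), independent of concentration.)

pKa₁ = -log(3.61e-07) = 6.44; pKa₂ = -log(5.45e-11) = 10.26. For an amphiprotic species, pH ≈ ½(pKa₁ + pKa₂) = ½(6.44 + 10.26) = 8.35.

pH = 8.35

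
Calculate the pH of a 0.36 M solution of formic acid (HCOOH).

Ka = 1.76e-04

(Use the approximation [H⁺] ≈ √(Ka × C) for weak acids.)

[H⁺] = √(Ka × C) = √(1.76e-04 × 0.36) = 7.9599e-03. pH = -log(7.9599e-03)

pH = 2.10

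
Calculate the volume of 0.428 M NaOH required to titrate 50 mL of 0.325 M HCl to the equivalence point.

At equivalence: moles acid = moles base. moles HCl = 0.325 × 50/1000 = 0.01625 mol. V_base = moles / 0.428 × 1000 = 38.0 mL.

V_{base} = 38.0 mL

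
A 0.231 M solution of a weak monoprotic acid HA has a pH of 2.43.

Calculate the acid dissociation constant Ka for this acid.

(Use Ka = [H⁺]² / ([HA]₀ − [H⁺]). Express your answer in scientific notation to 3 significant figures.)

[H⁺] = 10^(−pH) = 10^(−2.43) = 3.715e-03 M. For HA ⇌ H⁺ + A⁻, Ka = [H⁺][A⁻]/[HA] = [H⁺]² / ([HA]₀ − [H⁺]) = (3.715e-03)² / (0.231 − 3.715e-03) = 6.07e-05.

K_a = 6.07e-05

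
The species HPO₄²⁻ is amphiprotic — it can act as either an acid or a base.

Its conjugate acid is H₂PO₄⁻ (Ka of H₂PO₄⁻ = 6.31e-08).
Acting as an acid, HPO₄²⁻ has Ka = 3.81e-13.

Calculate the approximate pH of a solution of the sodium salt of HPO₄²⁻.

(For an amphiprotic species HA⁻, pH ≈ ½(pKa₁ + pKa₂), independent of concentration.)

pKa₁ = -log(6.31e-08) = 7.20; pKa₂ = -log(3.81e-13) = 12.42. For an amphiprotic species, pH ≈ ½(pKa₁ + pKa₂) = ½(7.20 + 12.42) = 9.81.

pH = 9.81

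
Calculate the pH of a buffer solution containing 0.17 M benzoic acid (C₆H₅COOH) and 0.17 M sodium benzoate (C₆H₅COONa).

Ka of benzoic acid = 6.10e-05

pKa = -log(6.10e-05) = 4.21. pH = pKa + log([A⁻]/[HA]) = 4.21 + log(0.17/0.17)

pH = 4.21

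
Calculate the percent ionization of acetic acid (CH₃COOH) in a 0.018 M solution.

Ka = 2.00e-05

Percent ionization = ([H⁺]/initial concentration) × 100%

Using Ka equilibrium: x² + Ka×x - Ka×C = 0. Solving: [H⁺] = 5.9008e-04. Percent = (5.9008e-04/0.018) × 100

Percent ionization = 3.28%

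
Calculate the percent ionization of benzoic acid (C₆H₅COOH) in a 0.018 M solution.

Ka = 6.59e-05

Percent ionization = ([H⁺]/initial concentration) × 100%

Using Ka equilibrium: x² + Ka×x - Ka×C = 0. Solving: [H⁺] = 1.0567e-03. Percent = (1.0567e-03/0.018) × 100

Percent ionization = 5.87%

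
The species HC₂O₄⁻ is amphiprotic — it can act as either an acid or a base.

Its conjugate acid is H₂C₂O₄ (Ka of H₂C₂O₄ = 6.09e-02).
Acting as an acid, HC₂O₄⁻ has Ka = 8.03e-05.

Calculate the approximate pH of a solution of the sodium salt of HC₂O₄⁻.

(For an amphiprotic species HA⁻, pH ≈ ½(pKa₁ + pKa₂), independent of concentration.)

pKa₁ = -log(6.09e-02) = 1.22; pKa₂ = -log(8.03e-05) = 4.10. For an amphiprotic species, pH ≈ ½(pKa₁ + pKa₂) = ½(1.22 + 4.10) = 2.66.

pH = 2.66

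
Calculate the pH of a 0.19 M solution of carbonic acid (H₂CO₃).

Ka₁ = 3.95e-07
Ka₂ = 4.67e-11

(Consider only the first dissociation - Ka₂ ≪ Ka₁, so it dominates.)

First dissociation dominates. From Ka₁ = [H⁺][HA⁻]/[H₂A], x² + Ka₁·x − Ka₁·C = 0 with C = 0.19 M and Ka₁ = 3.95e-07. Solving: [H⁺] = (−Ka₁ + √(Ka₁² + 4·Ka₁·C)) / 2 = 2.7376e-04 M. pH = -log(2.7376e-04) = 3.56.

pH = 3.56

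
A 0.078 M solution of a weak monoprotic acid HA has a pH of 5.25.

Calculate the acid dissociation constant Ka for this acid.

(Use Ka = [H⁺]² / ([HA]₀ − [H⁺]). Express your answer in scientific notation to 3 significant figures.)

[H⁺] = 10^(−pH) = 10^(−5.25) = 5.623e-06 M. For HA ⇌ H⁺ + A⁻, Ka = [H⁺][A⁻]/[HA] = [H⁺]² / ([HA]₀ − [H⁺]) = (5.623e-06)² / (0.078 − 5.623e-06) = 4.05e-10.

K_a = 4.05e-10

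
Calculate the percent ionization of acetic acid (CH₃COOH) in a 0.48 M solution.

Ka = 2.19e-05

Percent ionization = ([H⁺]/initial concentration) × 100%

Using Ka equilibrium: x² + Ka×x - Ka×C = 0. Solving: [H⁺] = 3.2313e-03. Percent = (3.2313e-03/0.48) × 100

Percent ionization = 0.673%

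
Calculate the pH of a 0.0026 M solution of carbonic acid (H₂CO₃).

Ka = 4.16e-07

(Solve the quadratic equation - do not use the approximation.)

x² + Ka×x - Ka×C = 0. Using quadratic formula: [H⁺] = 3.2680e-05

pH = 4.49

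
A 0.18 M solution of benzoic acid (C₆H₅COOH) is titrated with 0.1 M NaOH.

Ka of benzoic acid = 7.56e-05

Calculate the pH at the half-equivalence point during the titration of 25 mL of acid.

At half-equivalence [HA] = [A⁻], so Henderson-Hasselbalch gives pH = pKa = -log(7.56e-05) = 4.12.

pH = pKa = 4.12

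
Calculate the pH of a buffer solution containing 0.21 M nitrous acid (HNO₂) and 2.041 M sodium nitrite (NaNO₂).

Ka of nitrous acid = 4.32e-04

pKa = -log(4.32e-04) = 3.36. pH = pKa + log([A⁻]/[HA]) = 3.36 + log(2.041/0.21)

pH = 4.35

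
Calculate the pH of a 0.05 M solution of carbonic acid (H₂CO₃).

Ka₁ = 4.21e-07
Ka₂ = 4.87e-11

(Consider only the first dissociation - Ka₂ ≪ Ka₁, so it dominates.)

First dissociation dominates. From Ka₁ = [H⁺][HA⁻]/[H₂A], x² + Ka₁·x − Ka₁·C = 0 with C = 0.05 M and Ka₁ = 4.21e-07. Solving: [H⁺] = (−Ka₁ + √(Ka₁² + 4·Ka₁·C)) / 2 = 1.4488e-04 M. pH = -log(1.4488e-04) = 3.84.

pH = 3.84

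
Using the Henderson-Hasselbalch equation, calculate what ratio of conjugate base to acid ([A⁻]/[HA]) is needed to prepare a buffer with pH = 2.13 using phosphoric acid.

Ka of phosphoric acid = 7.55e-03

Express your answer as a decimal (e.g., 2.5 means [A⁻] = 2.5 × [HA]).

pKa = -log(7.55e-03) = 2.1221. pH = pKa + log([A⁻]/[HA]), so log([A⁻]/[HA]) = pH − pKa = 2.13 − 2.1221 = 0.0079. [A⁻]/[HA] = 10^(0.0079) = 1.02

[A⁻]/[HA] = 1.02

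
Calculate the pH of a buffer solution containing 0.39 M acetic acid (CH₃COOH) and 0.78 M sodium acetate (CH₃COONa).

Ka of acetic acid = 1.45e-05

pKa = -log(1.45e-05) = 4.84. pH = pKa + log([A⁻]/[HA]) = 4.84 + log(0.78/0.39)

pH = 5.14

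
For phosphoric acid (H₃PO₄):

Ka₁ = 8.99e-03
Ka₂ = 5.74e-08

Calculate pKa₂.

pKa₂ = -log(Ka₂) = -log(5.74e-08) = 7.24.

pK_{a2} = 7.24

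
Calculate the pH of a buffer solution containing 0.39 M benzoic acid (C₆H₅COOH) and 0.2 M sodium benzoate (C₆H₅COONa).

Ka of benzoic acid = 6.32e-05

pKa = -log(6.32e-05) = 4.20. pH = pKa + log([A⁻]/[HA]) = 4.20 + log(0.2/0.39)

pH = 3.91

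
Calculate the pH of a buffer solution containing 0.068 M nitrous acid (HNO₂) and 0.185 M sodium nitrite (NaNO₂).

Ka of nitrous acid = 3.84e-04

pKa = -log(3.84e-04) = 3.42. pH = pKa + log([A⁻]/[HA]) = 3.42 + log(0.185/0.068)

pH = 3.85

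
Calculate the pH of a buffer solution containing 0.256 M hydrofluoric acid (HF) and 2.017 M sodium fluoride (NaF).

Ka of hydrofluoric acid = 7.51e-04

pKa = -log(7.51e-04) = 3.12. pH = pKa + log([A⁻]/[HA]) = 3.12 + log(2.017/0.256)

pH = 4.02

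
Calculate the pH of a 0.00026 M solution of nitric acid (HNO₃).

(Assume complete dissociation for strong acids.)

[H⁺] = 0.00026 M for strong acid. pH = -log[H⁺] = -log(0.00026)

pH = 3.59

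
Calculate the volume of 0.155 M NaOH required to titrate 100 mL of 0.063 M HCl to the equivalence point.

At equivalence: moles acid = moles base. moles HCl = 0.063 × 100/1000 = 0.0063 mol. V_base = moles / 0.155 × 1000 = 40.6 mL.

V_{base} = 40.6 mL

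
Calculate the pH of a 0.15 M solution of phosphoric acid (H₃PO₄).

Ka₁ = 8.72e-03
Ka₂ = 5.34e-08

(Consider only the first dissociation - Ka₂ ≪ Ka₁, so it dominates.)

First dissociation dominates. From Ka₁ = [H⁺][HA⁻]/[H₂A], x² + Ka₁·x − Ka₁·C = 0 with C = 0.15 M and Ka₁ = 8.72e-03. Solving: [H⁺] = (−Ka₁ + √(Ka₁² + 4·Ka₁·C)) / 2 = 3.2068e-02 M. pH = -log(3.2068e-02) = 1.49.

pH = 1.49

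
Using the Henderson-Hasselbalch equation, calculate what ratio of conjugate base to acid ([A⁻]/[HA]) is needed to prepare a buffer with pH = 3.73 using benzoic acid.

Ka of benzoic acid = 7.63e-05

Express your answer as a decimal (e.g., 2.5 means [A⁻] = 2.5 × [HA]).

pKa = -log(7.63e-05) = 4.1175. pH = pKa + log([A⁻]/[HA]), so log([A⁻]/[HA]) = pH − pKa = 3.73 − 4.1175 = -0.3875. [A⁻]/[HA] = 10^(-0.3875) = 0.410

[A⁻]/[HA] = 0.410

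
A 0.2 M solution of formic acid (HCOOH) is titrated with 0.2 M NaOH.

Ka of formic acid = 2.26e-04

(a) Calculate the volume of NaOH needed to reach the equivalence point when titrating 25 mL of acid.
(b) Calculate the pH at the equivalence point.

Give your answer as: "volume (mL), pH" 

moles acid = 0.2 × 25/1000 = 0.005 mol; V_base = moles/0.2 × 1000 = 25.0 mL. At equivalence only the conjugate base is present: [A⁻] = 0.005/0.050 = 1.0000e-01 M. Kb = Kw/Ka = 4.42e-11; [OH⁻] = √(Kb × [A⁻]) = 2.1035e-06; pOH = 5.68; pH = 14 - pOH = 8.32.

V = 25.0 mL, pH = 8.32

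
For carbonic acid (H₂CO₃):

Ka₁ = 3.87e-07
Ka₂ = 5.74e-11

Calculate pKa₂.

pKa₂ = -log(Ka₂) = -log(5.74e-11) = 10.24.

pK_{a2} = 10.24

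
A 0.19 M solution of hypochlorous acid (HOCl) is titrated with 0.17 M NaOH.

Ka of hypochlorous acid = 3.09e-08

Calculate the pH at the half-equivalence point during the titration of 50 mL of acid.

At half-equivalence [HA] = [A⁻], so Henderson-Hasselbalch gives pH = pKa = -log(3.09e-08) = 7.51.

pH = pKa = 7.51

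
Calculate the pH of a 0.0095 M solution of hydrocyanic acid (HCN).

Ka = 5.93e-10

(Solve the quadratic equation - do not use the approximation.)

x² + Ka×x - Ka×C = 0. Using quadratic formula: [H⁺] = 2.3732e-06

pH = 5.62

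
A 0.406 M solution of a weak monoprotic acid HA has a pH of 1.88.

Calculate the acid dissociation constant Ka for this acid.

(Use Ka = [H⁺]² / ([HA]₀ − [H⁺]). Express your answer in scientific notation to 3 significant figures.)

[H⁺] = 10^(−pH) = 10^(−1.88) = 1.318e-02 M. For HA ⇌ H⁺ + A⁻, Ka = [H⁺][A⁻]/[HA] = [H⁺]² / ([HA]₀ − [H⁺]) = (1.318e-02)² / (0.406 − 1.318e-02) = 4.42e-04.

K_a = 4.42e-04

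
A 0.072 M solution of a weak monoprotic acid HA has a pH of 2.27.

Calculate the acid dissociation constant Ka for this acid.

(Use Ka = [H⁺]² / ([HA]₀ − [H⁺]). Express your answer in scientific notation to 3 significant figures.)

[H⁺] = 10^(−pH) = 10^(−2.27) = 5.370e-03 M. For HA ⇌ H⁺ + A⁻, Ka = [H⁺][A⁻]/[HA] = [H⁺]² / ([HA]₀ − [H⁺]) = (5.370e-03)² / (0.072 − 5.370e-03) = 4.33e-04.

K_a = 4.33e-04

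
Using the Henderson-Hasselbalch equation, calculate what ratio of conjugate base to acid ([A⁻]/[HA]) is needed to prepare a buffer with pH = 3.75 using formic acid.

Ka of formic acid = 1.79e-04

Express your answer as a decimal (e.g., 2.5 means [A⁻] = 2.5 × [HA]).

pKa = -log(1.79e-04) = 3.7471. pH = pKa + log([A⁻]/[HA]), so log([A⁻]/[HA]) = pH − pKa = 3.75 − 3.7471 = 0.0029. [A⁻]/[HA] = 10^(0.0029) = 1.01

[A⁻]/[HA] = 1.01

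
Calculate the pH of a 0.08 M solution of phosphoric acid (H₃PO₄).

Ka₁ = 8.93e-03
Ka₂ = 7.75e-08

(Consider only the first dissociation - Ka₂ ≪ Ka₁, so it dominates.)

First dissociation dominates. From Ka₁ = [H⁺][HA⁻]/[H₂A], x² + Ka₁·x − Ka₁·C = 0 with C = 0.08 M and Ka₁ = 8.93e-03. Solving: [H⁺] = (−Ka₁ + √(Ka₁² + 4·Ka₁·C)) / 2 = 2.2634e-02 M. pH = -log(2.2634e-02) = 1.65.

pH = 1.65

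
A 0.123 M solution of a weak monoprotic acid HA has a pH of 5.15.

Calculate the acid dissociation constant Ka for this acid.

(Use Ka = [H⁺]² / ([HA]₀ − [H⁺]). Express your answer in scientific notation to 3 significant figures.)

[H⁺] = 10^(−pH) = 10^(−5.15) = 7.079e-06 M. For HA ⇌ H⁺ + A⁻, Ka = [H⁺][A⁻]/[HA] = [H⁺]² / ([HA]₀ − [H⁺]) = (7.079e-06)² / (0.123 − 7.079e-06) = 4.07e-10.

K_a = 4.07e-10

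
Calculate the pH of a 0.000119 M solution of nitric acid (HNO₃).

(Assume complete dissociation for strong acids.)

[H⁺] = 0.000119 M for strong acid. pH = -log[H⁺] = -log(0.000119)

pH = 3.92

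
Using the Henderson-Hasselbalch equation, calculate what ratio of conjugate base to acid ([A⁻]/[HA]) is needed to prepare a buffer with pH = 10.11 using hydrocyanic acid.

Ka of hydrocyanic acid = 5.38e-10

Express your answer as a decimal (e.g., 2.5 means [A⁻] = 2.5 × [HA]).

pKa = -log(5.38e-10) = 9.2692. pH = pKa + log([A⁻]/[HA]), so log([A⁻]/[HA]) = pH − pKa = 10.11 − 9.2692 = 0.8408. [A⁻]/[HA] = 10^(0.8408) = 6.93

[A⁻]/[HA] = 6.93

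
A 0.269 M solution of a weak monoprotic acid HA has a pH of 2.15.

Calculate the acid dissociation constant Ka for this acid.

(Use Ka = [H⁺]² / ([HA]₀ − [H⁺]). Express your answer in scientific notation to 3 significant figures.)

[H⁺] = 10^(−pH) = 10^(−2.15) = 7.079e-03 M. For HA ⇌ H⁺ + A⁻, Ka = [H⁺][A⁻]/[HA] = [H⁺]² / ([HA]₀ − [H⁺]) = (7.079e-03)² / (0.269 − 7.079e-03) = 1.91e-04.

K_a = 1.91e-04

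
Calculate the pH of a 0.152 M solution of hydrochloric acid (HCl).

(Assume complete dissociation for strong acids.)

[H⁺] = 0.152 M for strong acid. pH = -log[H⁺] = -log(0.152)

pH = 0.82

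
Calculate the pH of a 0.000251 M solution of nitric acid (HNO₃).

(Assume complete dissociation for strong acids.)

[H⁺] = 0.000251 M for strong acid. pH = -log[H⁺] = -log(0.000251)

pH = 3.60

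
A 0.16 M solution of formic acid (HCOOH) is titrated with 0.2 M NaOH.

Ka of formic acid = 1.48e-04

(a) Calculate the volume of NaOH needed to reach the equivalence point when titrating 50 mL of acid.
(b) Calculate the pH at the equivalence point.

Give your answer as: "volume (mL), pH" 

moles acid = 0.16 × 50/1000 = 0.008 mol; V_base = moles/0.2 × 1000 = 40.0 mL. At equivalence only the conjugate base is present: [A⁻] = 0.008/0.090 = 8.8889e-02 M. Kb = Kw/Ka = 6.76e-11; [OH⁻] = √(Kb × [A⁻]) = 2.4507e-06; pOH = 5.61; pH = 14 - pOH = 8.39.

V = 40.0 mL, pH = 8.39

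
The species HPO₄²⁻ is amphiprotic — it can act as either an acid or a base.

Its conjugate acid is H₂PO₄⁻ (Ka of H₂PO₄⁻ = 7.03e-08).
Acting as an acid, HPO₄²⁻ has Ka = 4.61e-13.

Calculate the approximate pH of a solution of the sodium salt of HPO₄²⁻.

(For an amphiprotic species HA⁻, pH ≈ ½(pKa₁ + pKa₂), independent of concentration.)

pKa₁ = -log(7.03e-08) = 7.15; pKa₂ = -log(4.61e-13) = 12.34. For an amphiprotic species, pH ≈ ½(pKa₁ + pKa₂) = ½(7.15 + 12.34) = 9.74.

pH = 9.74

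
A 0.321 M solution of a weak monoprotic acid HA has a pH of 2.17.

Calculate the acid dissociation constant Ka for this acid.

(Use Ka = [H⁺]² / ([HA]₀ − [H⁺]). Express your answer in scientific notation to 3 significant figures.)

[H⁺] = 10^(−pH) = 10^(−2.17) = 6.761e-03 M. For HA ⇌ H⁺ + A⁻, Ka = [H⁺][A⁻]/[HA] = [H⁺]² / ([HA]₀ − [H⁺]) = (6.761e-03)² / (0.321 − 6.761e-03) = 1.45e-04.

K_a = 1.45e-04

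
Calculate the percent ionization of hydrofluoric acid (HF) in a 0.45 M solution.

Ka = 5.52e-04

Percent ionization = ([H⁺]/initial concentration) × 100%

Using Ka equilibrium: x² + Ka×x - Ka×C = 0. Solving: [H⁺] = 1.5487e-02. Percent = (1.5487e-02/0.45) × 100

Percent ionization = 3.44%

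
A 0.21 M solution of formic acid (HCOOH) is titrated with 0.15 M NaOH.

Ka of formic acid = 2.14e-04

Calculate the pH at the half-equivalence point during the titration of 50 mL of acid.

At half-equivalence [HA] = [A⁻], so Henderson-Hasselbalch gives pH = pKa = -log(2.14e-04) = 3.67.

pH = pKa = 3.67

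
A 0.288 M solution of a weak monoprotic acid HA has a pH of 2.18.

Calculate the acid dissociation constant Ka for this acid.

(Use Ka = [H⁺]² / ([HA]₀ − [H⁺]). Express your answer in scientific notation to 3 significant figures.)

[H⁺] = 10^(−pH) = 10^(−2.18) = 6.607e-03 M. For HA ⇌ H⁺ + A⁻, Ka = [H⁺][A⁻]/[HA] = [H⁺]² / ([HA]₀ − [H⁺]) = (6.607e-03)² / (0.288 − 6.607e-03) = 1.55e-04.

K_a = 1.55e-04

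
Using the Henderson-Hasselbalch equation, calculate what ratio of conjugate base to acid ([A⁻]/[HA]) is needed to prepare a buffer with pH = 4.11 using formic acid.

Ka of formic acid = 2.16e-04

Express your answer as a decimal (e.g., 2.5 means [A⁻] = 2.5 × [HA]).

pKa = -log(2.16e-04) = 3.6655. pH = pKa + log([A⁻]/[HA]), so log([A⁻]/[HA]) = pH − pKa = 4.11 − 3.6655 = 0.4445. [A⁻]/[HA] = 10^(0.4445) = 2.78

[A⁻]/[HA] = 2.78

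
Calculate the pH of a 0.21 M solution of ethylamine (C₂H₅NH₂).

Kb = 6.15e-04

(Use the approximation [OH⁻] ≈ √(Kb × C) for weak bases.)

[OH⁻] = √(Kb × C) = √(6.15e-04 × 0.21) = 1.1364e-02. pOH = 1.94, pH = 14 - pOH

pH = 12.06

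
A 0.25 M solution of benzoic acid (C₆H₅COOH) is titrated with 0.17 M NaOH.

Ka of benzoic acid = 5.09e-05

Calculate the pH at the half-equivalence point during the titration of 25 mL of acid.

At half-equivalence [HA] = [A⁻], so Henderson-Hasselbalch gives pH = pKa = -log(5.09e-05) = 4.29.

pH = pKa = 4.29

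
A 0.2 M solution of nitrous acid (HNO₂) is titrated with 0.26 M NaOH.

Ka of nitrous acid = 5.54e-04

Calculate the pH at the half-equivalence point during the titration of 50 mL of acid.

At half-equivalence [HA] = [A⁻], so Henderson-Hasselbalch gives pH = pKa = -log(5.54e-04) = 3.26.

pH = pKa = 3.26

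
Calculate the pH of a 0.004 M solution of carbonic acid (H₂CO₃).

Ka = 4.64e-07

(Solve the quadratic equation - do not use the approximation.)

x² + Ka×x - Ka×C = 0. Using quadratic formula: [H⁺] = 4.2850e-05

pH = 4.37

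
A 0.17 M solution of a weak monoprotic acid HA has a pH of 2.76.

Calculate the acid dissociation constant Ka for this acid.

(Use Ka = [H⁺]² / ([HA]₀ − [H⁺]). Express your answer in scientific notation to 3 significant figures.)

[H⁺] = 10^(−pH) = 10^(−2.76) = 1.738e-03 M. For HA ⇌ H⁺ + A⁻, Ka = [H⁺][A⁻]/[HA] = [H⁺]² / ([HA]₀ − [H⁺]) = (1.738e-03)² / (0.17 − 1.738e-03) = 1.79e-05.

K_a = 1.79e-05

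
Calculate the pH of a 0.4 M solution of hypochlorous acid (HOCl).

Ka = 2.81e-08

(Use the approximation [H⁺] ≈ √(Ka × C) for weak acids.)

[H⁺] = √(Ka × C) = √(2.81e-08 × 0.4) = 1.0602e-04. pH = -log(1.0602e-04)

pH = 3.97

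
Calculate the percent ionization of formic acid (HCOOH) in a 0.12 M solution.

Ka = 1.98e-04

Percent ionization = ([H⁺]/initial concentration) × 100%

Using Ka equilibrium: x² + Ka×x - Ka×C = 0. Solving: [H⁺] = 4.7764e-03. Percent = (4.7764e-03/0.12) × 100

Percent ionization = 3.98%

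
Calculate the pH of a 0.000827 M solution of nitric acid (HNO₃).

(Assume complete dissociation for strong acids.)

[H⁺] = 0.000827 M for strong acid. pH = -log[H⁺] = -log(0.000827)

pH = 3.08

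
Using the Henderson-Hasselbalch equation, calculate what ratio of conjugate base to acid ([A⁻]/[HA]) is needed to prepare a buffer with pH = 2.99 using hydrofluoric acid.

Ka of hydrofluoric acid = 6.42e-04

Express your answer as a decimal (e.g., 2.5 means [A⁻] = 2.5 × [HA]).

pKa = -log(6.42e-04) = 3.1925. pH = pKa + log([A⁻]/[HA]), so log([A⁻]/[HA]) = pH − pKa = 2.99 − 3.1925 = -0.2025. [A⁻]/[HA] = 10^(-0.2025) = 0.627

[A⁻]/[HA] = 0.627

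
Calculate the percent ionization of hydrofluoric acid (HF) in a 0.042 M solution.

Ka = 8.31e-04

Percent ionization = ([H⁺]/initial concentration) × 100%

Using Ka equilibrium: x² + Ka×x - Ka×C = 0. Solving: [H⁺] = 5.5069e-03. Percent = (5.5069e-03/0.042) × 100

Percent ionization = 13.1%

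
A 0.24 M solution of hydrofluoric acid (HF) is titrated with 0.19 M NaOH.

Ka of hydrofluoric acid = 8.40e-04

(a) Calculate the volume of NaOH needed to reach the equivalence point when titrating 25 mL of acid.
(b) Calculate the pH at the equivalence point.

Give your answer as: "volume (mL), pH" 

moles acid = 0.24 × 25/1000 = 0.006 mol; V_base = moles/0.19 × 1000 = 31.6 mL. At equivalence only the conjugate base is present: [A⁻] = 0.006/0.057 = 1.0605e-01 M. Kb = Kw/Ka = 1.19e-11; [OH⁻] = √(Kb × [A⁻]) = 1.1236e-06; pOH = 5.95; pH = 14 - pOH = 8.05.

V = 31.6 mL, pH = 8.05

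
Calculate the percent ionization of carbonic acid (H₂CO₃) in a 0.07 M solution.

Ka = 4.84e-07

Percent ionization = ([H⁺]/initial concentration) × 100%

Using Ka equilibrium: x² + Ka×x - Ka×C = 0. Solving: [H⁺] = 1.8382e-04. Percent = (1.8382e-04/0.07) × 100

Percent ionization = 0.263%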